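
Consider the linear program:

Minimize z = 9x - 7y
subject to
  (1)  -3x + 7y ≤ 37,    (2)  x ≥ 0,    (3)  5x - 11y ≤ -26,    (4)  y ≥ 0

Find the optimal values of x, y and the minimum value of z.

Extreme points and z = 9x - 7y:
  (0, 37/7) → z = -37
  (225/2, 107/2) → z = 638
  (0, 26/11) → z = -182/11

x = 0, y = 37/7, minimum z = -37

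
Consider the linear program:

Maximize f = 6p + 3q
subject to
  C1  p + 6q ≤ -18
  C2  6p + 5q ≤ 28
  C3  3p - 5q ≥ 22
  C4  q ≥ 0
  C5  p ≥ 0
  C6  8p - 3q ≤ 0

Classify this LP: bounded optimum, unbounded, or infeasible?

infeasible

The boundaries p = 0 and 8p - 3q = 0 meet at (0, 0), but that point violates p + 6q ≤ -18. Every candidate vertex is excluded by some other constraint, so the feasible region is empty.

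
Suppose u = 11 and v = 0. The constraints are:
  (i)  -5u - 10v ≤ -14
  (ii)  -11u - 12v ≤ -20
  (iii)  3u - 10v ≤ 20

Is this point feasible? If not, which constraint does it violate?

Constraint (iii): 3u - 10v = 33, which is not ≤ 20. All other constraints are satisfied.

not feasible — violates (iii)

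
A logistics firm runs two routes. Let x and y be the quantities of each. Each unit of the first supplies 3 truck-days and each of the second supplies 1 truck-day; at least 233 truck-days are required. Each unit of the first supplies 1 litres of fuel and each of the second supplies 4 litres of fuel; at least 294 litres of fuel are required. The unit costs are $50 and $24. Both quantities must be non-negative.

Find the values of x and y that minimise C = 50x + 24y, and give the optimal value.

x = 58, y = 59, minimum C = 4316

Feasible corners and C = 50x + 24y:
  (0, 233) → C = 5592
  (294, 0) → C = 14700
  (58, 59) → C = 4316
The feasible region is unbounded (it extends along (0, 1), (1, 0)), but C strictly increases along every unbounded feasible direction, so there is no improving ray and the minimum is attained at a vertex.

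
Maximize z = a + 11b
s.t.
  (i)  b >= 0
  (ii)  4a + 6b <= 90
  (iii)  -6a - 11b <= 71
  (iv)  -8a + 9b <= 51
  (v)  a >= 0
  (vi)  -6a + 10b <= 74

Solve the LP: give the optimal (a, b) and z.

a = 6, b = 11, maximum z = 127

Vertices and z = a + 11b:
  (45/2, 0) → z = 45/2
  (0, 0) → z = 0
  (6, 11) → z = 127
  (0, 17/3) → z = 187/3

At the optimal vertex, 4a + 6b = 90 and -8a + 9b = 51.
Solving simultaneously gives a = 6, b = 11.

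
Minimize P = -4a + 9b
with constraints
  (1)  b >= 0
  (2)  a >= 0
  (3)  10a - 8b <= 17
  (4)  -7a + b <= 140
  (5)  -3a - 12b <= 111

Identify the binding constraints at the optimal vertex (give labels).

Feasible corners and P = -4a + 9b:
  (0, 0) → P = 0
  (17/10, 0) → P = -34/5
  (0, 140) → P = 1260
The feasible region is unbounded (it extends along (4, 5), (1, 7)), but P strictly increases along every unbounded feasible direction, so there is no improving ray and the minimum is attained at a vertex.

The minimum is at (17/10, 0). Substituting into each constraint, equality holds for (1) and (3); the remaining constraints have slack.

(1) and (3)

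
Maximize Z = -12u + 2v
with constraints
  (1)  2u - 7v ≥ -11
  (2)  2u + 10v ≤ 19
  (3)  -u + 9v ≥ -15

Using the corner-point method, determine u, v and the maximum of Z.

u = -204/11, v = -41/11, maximum Z = 2366/11

Extreme points and Z = -12u + 2v:
  (23/34, 30/17) → Z = -78/17
  (-204/11, -41/11) → Z = 2366/11
  (321/28, -11/28) → Z = -1937/14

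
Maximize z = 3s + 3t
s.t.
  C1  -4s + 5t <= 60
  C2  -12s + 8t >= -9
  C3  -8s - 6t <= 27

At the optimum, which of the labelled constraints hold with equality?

Vertices and z = 3s + 3t:
  (75/4, 27) → z = 549/4
  (-495/64, 93/16) → z = -369/64
  (-81/68, -99/34) → z = -837/68

The maximum is at (75/4, 27). Substituting into each constraint, equality holds for C1 and C2; the remaining constraints have slack.

C1 and C2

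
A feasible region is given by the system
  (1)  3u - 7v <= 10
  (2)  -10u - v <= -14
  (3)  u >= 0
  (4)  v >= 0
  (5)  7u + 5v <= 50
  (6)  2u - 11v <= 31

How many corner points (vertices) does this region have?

4

Pairwise boundary intersections that survive every other constraint:
  (10/3, 0)
  (25/4, 5/4)
  (7/5, 0)
  (20/43, 402/43)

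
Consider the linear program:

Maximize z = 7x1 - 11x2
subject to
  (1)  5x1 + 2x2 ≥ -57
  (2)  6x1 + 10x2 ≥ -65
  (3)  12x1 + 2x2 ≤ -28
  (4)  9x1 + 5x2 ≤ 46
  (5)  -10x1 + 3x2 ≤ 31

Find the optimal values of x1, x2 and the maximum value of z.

Feasible corners and z = 7x1 - 11x2:
  (-25/18, -17/3) → z = 947/18
  (-505/118, -232/59) → z = 1569/118
  (-73/28, 23/14) → z = -1017/28

The optimum lies where 6x1 + 10x2 = -65 and 12x1 + 2x2 = -28.
Solving simultaneously gives x1 = -25/18, x2 = -17/3.

x1 = -25/18, x2 = -17/3, maximum z = 947/18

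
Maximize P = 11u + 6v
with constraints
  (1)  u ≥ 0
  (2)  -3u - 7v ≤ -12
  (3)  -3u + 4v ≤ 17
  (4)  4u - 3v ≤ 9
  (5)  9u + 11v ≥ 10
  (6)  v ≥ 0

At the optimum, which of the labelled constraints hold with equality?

(3) and (4)

Vertices and P = 11u + 6v:
  (0, 12/7) → P = 72/7
  (0, 17/4) → P = 51/2
  (99/37, 21/37) → P = 1215/37
  (87/7, 95/7) → P = 1527/7

The maximum is at (87/7, 95/7). Substituting into each constraint, equality holds for (3) and (4); the remaining constraints have slack.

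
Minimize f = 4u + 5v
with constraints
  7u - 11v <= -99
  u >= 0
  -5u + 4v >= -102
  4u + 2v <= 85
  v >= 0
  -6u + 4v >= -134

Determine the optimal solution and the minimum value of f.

u = 0, v = 9, minimum f = 45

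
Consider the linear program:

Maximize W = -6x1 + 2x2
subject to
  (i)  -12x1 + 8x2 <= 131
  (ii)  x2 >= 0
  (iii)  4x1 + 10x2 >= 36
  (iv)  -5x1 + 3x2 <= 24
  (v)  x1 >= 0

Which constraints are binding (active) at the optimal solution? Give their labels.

Corner points and W = -6x1 + 2x2:
  (201/4, 367/4) → W = -118
  (9, 0) → W = -54
  (0, 18/5) → W = 36/5
  (0, 8) → W = 16
The feasible region is unbounded (it extends along (2, 3), (1, 0)), but W strictly decreases along every unbounded feasible direction, so there is no improving ray and the maximum is attained at a vertex.

The maximum is at (0, 8). Substituting into each constraint, equality holds for (iv) and (v); the remaining constraints have slack.

(iv) and (v)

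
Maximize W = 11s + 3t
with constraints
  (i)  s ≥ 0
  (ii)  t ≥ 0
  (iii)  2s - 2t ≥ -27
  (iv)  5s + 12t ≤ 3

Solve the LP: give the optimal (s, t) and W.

s = 3/5, t = 0, maximum W = 33/5

Corner points and W = 11s + 3t:
  (0, 0) → W = 0
  (0, 1/4) → W = 3/4
  (3/5, 0) → W = 33/5

The optimum lies where t = 0 and 5s + 12t = 3.
Solving simultaneously gives s = 3/5, t = 0.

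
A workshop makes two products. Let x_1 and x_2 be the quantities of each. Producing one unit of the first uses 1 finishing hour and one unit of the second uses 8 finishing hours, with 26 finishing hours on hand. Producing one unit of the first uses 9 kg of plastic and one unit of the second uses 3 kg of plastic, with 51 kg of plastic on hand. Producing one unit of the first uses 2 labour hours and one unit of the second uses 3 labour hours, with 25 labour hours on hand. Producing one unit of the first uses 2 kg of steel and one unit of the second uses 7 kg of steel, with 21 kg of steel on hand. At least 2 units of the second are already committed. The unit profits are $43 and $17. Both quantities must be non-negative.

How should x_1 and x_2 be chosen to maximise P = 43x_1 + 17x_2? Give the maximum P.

x_1 = 7/2, x_2 = 2, maximum P = 369/2

Vertices and P = 43x_1 + 17x_2:
  (0, 3) → P = 51
  (0, 2) → P = 34
  (7/2, 2) → P = 369/2

At the optimal vertex, 2x_1 + 7x_2 = 21 and x_2 = 2.
Solving simultaneously gives x_1 = 7/2, x_2 = 2.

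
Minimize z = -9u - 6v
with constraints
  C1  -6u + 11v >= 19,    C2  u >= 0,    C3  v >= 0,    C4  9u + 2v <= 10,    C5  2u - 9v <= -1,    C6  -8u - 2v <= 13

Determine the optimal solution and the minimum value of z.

Vertices and z = -9u - 6v:
  (0, 19/11) → z = -114/11
  (24/37, 77/37) → z = -678/37
  (0, 5) → z = -30

The binding constraints are u = 0 and 9u + 2v = 10.
Solving simultaneously gives u = 0, v = 5.

u = 0, v = 5, minimum z = -30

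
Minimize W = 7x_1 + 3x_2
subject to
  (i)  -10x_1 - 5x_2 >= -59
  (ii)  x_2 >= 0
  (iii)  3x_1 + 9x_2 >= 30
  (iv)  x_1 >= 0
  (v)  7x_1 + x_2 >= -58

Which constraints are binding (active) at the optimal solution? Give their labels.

(iii) and (iv)

Feasible corners and W = 7x_1 + 3x_2:
  (127/25, 41/25) → W = 1012/25
  (0, 59/5) → W = 177/5
  (0, 10/3) → W = 10

The minimum is at (0, 10/3). Substituting into each constraint, equality holds for (iii) and (iv); the remaining constraints have slack.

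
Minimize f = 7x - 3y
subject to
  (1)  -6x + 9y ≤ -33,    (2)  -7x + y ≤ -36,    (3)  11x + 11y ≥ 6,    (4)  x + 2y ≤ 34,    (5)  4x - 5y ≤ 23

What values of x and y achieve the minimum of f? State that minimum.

x = 97/19, y = -5/19, minimum f = 694/19

Extreme points and f = 7x - 3y:
  (97/19, -5/19) → f = 694/19
  (7, 1) → f = 46
  (157/31, -17/31) → f = 1150/31

At the optimal vertex, -6x + 9y = -33 and -7x + y = -36.
Solving simultaneously gives x = 97/19, y = -5/19.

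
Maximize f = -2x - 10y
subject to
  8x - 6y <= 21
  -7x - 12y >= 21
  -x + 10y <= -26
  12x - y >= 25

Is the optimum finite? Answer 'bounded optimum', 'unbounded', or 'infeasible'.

The boundaries 8x - 6y = 21 and -x + 10y = -26 meet at (27/37, -187/74), but that point violates 12x - y ≥ 25. Every candidate vertex is excluded by some other constraint, so the feasible region is empty.

infeasible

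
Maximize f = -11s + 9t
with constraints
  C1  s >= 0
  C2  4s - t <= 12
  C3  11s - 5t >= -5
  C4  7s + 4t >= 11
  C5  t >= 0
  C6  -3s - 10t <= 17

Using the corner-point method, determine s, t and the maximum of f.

Vertices and f = -11s + 9t:
  (65/9, 152/9) → f = 653/9
  (3, 0) → f = -33
  (35/79, 156/79) → f = 1019/79
  (11/7, 0) → f = -121/7

The binding constraints are 4s - t = 12 and 11s - 5t = -5.
Solving simultaneously gives s = 65/9, t = 152/9.

s = 65/9, t = 152/9, maximum f = 653/9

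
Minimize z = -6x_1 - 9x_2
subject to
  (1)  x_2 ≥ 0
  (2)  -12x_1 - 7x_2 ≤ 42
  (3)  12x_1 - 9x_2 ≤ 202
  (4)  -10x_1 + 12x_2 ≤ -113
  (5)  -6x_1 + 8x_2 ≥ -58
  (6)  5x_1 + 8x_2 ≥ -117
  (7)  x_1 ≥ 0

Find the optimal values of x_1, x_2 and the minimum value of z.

x_1 = 469/18, x_2 = 332/27, minimum z = -267

Vertices and z = -6x_1 - 9x_2:
  (469/18, 332/27) → z = -267
  (547/21, 86/7) → z = -1868/7
  (26, 49/4) → z = -1065/4

The binding constraints are 12x_1 - 9x_2 = 202 and -10x_1 + 12x_2 = -113.
Solving simultaneously gives x_1 = 469/18, x_2 = 332/27.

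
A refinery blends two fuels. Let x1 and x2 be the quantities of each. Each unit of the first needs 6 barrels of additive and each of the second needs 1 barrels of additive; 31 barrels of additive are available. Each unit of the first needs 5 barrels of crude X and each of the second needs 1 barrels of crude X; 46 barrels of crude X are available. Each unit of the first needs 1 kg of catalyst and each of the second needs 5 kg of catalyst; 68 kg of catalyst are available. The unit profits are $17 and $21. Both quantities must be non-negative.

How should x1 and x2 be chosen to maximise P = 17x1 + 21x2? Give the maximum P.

x1 = 3, x2 = 13, maximum P = 324

Vertices and P = 17x1 + 21x2:
  (0, 0) → P = 0
  (0, 68/5) → P = 1428/5
  (31/6, 0) → P = 527/6
  (3, 13) → P = 324

The optimum lies where 6x1 + x2 = 31 and x1 + 5x2 = 68.
Solving simultaneously gives x1 = 3, x2 = 13.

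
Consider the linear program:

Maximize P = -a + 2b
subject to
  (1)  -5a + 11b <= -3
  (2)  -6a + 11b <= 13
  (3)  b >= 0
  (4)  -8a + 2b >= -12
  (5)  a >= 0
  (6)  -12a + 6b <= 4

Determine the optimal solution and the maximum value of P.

Feasible corners and P = -a + 2b:
  (3/5, 0) → P = -3/5
  (21/13, 6/13) → P = -9/13
  (3/2, 0) → P = -3/2

The optimum lies where -5a + 11b = -3 and b = 0.
Solving simultaneously gives a = 3/5, b = 0.

a = 3/5, b = 0, maximum P = -3/5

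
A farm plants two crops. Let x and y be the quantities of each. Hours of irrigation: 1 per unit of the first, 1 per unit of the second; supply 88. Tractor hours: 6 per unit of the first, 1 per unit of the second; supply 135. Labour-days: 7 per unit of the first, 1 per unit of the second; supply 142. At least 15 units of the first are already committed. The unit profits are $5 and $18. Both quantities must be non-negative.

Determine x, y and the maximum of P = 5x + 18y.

x = 15, y = 37, maximum P = 741

The binding constraints are 7x + y = 142 and x = 15.
Solving simultaneously gives x = 15, y = 37.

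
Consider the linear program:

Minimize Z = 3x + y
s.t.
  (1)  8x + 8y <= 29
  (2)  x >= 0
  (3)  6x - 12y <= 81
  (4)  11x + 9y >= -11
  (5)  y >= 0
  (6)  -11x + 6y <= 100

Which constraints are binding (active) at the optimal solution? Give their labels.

Corner points and Z = 3x + y:
  (0, 29/8) → Z = 29/8
  (29/8, 0) → Z = 87/8
  (0, 0) → Z = 0

The minimum is at (0, 0). Substituting into each constraint, equality holds for (2) and (5); the remaining constraints have slack.

(2) and (5)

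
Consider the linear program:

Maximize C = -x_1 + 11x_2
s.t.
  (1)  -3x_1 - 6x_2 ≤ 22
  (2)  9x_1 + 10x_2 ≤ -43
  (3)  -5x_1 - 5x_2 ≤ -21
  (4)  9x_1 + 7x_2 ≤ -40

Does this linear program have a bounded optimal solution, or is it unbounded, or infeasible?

The boundaries -3x_1 - 6x_2 = 22 and 9x_1 + 7x_2 = -40 meet at (-86/33, -26/11), but that point violates -5x_1 - 5x_2 ≤ -21. Every candidate vertex is excluded by some other constraint, so the feasible region is empty.

infeasible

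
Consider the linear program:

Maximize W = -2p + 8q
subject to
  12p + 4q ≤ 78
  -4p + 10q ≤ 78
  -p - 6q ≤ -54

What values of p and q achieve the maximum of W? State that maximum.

Vertices and W = -2p + 8q:
  (117/34, 156/17) → W = 1131/17
  (63/17, 285/34) → W = 1014/17
  (36/17, 147/17) → W = 1104/17

The binding constraints are 12p + 4q = 78 and -4p + 10q = 78.
Solving simultaneously gives p = 117/34, q = 156/17.

p = 117/34, q = 156/17, maximum W = 1131/17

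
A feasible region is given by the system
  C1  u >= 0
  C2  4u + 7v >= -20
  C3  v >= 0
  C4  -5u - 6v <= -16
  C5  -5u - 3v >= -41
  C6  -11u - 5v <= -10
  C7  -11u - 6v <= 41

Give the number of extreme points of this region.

Intersecting each pair of boundary lines and keeping only the points that satisfy every inequality leaves:
  (0, 8/3)
  (0, 41/3)
  (16/5, 0)
  (41/5, 0)

4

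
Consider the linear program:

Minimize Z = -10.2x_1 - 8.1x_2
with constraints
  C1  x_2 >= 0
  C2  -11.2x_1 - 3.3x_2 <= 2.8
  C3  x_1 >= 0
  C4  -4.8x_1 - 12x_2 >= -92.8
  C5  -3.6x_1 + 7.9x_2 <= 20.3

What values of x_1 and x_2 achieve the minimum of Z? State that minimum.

Corner points and Z = -10.2x_1 - 8.1x_2:
  (0, 0) → Z = 0
  (58/3, 0) → Z = -986/5
  (0, 203/79) → Z = -16443/790
  (6119/1014, 899/169) → Z = -88421/845

The binding constraints are x_2 = 0 and -4.8x_1 - 12x_2 = -92.8.
Solving simultaneously gives x_1 = 58/3, x_2 = 0.

x_1 = 58/3, x_2 = 0, minimum Z = -986/5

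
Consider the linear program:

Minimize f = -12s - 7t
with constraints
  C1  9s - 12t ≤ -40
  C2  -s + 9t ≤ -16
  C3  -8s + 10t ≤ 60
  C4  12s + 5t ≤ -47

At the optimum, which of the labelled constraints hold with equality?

C1 and C2

Corner points and f = -12s - 7t:
  (-8, -8/3) → f = 344/3
  (-160/3, -110/3) → f = 2690/3
  (-350/31, -94/31) → f = 4858/31

The minimum is at (-8, -8/3). Substituting into each constraint, equality holds for C1 and C2; the remaining constraints have slack.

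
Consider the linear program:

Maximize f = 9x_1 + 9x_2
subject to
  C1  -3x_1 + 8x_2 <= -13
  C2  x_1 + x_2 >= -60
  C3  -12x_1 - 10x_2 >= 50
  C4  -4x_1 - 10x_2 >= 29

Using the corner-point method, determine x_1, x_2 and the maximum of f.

x_1 = -15/7, x_2 = -17/7, maximum f = -288/7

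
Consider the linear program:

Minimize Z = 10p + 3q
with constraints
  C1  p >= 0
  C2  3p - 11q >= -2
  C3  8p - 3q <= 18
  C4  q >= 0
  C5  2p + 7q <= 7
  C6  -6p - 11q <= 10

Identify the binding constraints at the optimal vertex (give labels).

Feasible corners and Z = 10p + 3q:
  (0, 2/11) → Z = 6/11
  (0, 0) → Z = 0
  (63/43, 25/43) → Z = 705/43
  (9/4, 0) → Z = 45/2
  (147/62, 10/31) → Z = 765/31

The minimum is at (0, 0). Substituting into each constraint, equality holds for C1 and C4; the remaining constraints have slack.

C1 and C4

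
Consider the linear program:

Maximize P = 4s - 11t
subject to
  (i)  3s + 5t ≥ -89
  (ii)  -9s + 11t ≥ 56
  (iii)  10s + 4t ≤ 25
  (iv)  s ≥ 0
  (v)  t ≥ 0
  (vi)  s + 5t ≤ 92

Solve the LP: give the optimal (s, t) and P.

The optimum lies where -9s + 11t = 56 and s = 0.
Solving simultaneously gives s = 0, t = 56/11.

s = 0, t = 56/11, maximum P = -56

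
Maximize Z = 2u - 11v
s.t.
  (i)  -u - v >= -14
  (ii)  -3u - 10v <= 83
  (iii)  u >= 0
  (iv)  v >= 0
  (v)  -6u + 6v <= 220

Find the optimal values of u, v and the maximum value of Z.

Vertices and Z = 2u - 11v:
  (0, 14) → Z = -154
  (14, 0) → Z = 28
  (0, 0) → Z = 0

u = 14, v = 0, maximum Z = 28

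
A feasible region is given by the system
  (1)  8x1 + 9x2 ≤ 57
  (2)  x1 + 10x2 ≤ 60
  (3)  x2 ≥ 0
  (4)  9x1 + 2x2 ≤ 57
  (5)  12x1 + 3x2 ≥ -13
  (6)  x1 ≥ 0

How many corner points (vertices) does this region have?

The feasible vertices (each the meet of two boundaries and inside every other half-plane) are:
  (30/71, 423/71)
  (399/65, 57/65)
  (0, 6)
  (19/3, 0)
  (0, 0)

5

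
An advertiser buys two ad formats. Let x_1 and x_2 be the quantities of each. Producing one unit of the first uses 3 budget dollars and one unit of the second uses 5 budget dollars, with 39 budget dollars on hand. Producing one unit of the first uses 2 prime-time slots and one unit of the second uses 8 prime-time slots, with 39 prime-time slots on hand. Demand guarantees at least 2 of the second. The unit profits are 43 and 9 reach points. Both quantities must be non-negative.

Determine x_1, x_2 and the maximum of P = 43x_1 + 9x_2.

The binding constraints are 3x_1 + 5x_2 = 39 and x_2 = 2.
Solving simultaneously gives x_1 = 29/3, x_2 = 2.

x_1 = 29/3, x_2 = 2, maximum P = 1301/3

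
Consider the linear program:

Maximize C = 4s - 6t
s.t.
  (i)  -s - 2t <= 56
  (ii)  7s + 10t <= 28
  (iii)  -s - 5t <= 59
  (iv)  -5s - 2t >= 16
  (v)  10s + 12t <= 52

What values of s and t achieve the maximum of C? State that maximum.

s = 38/23, t = -279/23, maximum C = 1826/23

Vertices and C = 4s - 6t:
  (-54, -1) → C = -210
  (-6, 7) → C = -66
  (38/23, -279/23) → C = 1826/23
The feasible region is unbounded (it extends along (-10, 7), (-2, 1)), but C strictly decreases along every unbounded feasible direction, so there is no improving ray and the maximum is attained at a vertex.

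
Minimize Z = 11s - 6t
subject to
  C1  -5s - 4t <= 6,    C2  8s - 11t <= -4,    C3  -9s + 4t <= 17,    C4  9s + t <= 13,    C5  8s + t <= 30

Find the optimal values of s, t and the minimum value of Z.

Vertices and Z = 11s - 6t:
  (-82/87, -28/87) → Z = -734/87
  (-23/14, 31/56) → Z = -599/28
  (139/107, 140/107) → Z = 689/107
  (7/9, 6) → Z = -247/9

The binding constraints are -9s + 4t = 17 and 9s + t = 13.
Solving simultaneously gives s = 7/9, t = 6.

s = 7/9, t = 6, minimum Z = -247/9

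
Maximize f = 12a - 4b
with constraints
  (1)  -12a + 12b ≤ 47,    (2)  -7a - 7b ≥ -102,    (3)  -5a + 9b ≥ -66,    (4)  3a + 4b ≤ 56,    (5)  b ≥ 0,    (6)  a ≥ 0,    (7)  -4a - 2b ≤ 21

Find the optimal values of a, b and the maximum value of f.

a = 690/49, b = 24/49, maximum f = 8184/49

The optimum lies where -7a - 7b = -102 and -5a + 9b = -66.
Solving simultaneously gives a = 690/49, b = 24/49.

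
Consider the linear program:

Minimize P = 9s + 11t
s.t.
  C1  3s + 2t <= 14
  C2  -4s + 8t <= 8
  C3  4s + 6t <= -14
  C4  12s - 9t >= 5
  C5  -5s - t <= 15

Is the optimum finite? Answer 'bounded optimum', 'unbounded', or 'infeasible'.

From the feasible point (56/5, -49/5), moving in the direction (2, -3) keeps every constraint satisfied while P decreases without bound.

unbounded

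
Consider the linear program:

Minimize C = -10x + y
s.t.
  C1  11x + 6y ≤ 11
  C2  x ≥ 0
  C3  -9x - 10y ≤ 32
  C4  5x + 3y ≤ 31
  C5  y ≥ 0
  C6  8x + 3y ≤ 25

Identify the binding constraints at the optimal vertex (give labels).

Extreme points and C = -10x + y:
  (0, 11/6) → C = 11/6
  (1, 0) → C = -10
  (0, 0) → C = 0

The minimum is at (1, 0). Substituting into each constraint, equality holds for C1 and C5; the remaining constraints have slack.

C1 and C5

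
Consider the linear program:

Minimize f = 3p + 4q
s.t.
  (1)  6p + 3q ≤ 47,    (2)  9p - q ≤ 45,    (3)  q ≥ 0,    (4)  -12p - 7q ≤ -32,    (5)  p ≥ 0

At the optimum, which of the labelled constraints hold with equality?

(3) and (4)

Vertices and f = 3p + 4q:
  (182/33, 51/11) → f = 386/11
  (0, 47/3) → f = 188/3
  (5, 0) → f = 15
  (8/3, 0) → f = 8
  (0, 32/7) → f = 128/7

The minimum is at (8/3, 0). Substituting into each constraint, equality holds for (3) and (4); the remaining constraints have slack.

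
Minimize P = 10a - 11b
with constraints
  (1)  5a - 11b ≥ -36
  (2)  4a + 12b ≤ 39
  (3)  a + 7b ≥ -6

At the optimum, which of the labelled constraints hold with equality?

(1) and (3)

Extreme points and P = 10a - 11b:
  (-3/104, 339/104) → P = -3759/104
  (-159/23, 3/23) → P = -1623/23
  (345/16, -63/16) → P = 4143/16

The minimum is at (-159/23, 3/23). Substituting into each constraint, equality holds for (1) and (3); the remaining constraints have slack.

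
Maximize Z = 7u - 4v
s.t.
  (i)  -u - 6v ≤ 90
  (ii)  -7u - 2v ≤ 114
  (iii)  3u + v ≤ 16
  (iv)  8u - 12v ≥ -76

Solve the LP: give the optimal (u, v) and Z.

Extreme points and Z = 7u - 4v:
  (-63/5, -129/10) → Z = -183/5
  (186/17, -286/17) → Z = 2446/17
  (-76/5, -19/5) → Z = -456/5
  (29/11, 89/11) → Z = -153/11

u = 186/17, v = -286/17, maximum Z = 2446/17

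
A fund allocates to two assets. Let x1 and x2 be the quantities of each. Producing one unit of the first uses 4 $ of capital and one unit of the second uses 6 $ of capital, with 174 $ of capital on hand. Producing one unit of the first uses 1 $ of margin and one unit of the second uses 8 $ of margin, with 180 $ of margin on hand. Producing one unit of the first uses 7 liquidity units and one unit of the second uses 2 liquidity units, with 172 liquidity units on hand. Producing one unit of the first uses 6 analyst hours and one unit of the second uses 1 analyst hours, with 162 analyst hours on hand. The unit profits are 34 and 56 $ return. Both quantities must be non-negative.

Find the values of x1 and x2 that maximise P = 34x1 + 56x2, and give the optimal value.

x1 = 12, x2 = 21, maximum P = 1584

Corner points and P = 34x1 + 56x2:
  (0, 0) → P = 0
  (0, 45/2) → P = 1260
  (172/7, 0) → P = 5848/7
  (12, 21) → P = 1584
  (342/17, 265/17) → P = 26468/17

At the optimal vertex, 4x1 + 6x2 = 174 and x1 + 8x2 = 180.
Solving simultaneously gives x1 = 12, x2 = 21.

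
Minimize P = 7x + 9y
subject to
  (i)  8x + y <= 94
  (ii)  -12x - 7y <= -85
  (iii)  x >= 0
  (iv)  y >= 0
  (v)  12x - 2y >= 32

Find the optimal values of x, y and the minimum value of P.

Corner points and P = 7x + 9y:
  (47/4, 0) → P = 329/4
  (55/7, 218/7) → P = 2347/7
  (85/12, 0) → P = 595/12
  (197/54, 53/9) → P = 4241/54

The binding constraints are -12x - 7y = -85 and y = 0.
Solving simultaneously gives x = 85/12, y = 0.

x = 85/12, y = 0, minimum P = 595/12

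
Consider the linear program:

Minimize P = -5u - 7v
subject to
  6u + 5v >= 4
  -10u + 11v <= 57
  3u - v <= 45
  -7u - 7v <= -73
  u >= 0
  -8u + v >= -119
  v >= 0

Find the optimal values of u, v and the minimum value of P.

u = 683/39, v = 823/39, minimum P = -9176/39

Extreme points and P = -5u - 7v:
  (404/147, 1129/147) → P = -9923/147
  (683/39, 823/39) → P = -9176/39
  (73/7, 0) → P = -365/7
  (119/8, 0) → P = -595/8

The binding constraints are -10u + 11v = 57 and -8u + v = -119.
Solving simultaneously gives u = 683/39, v = 823/39.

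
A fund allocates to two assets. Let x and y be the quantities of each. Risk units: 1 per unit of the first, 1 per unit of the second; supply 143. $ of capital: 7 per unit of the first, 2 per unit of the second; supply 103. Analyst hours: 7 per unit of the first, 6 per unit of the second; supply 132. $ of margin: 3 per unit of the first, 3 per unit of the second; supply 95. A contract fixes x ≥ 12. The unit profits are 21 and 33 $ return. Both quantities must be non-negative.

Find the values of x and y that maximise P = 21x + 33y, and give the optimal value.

Extreme points and P = 21x + 33y:
  (103/7, 0) → P = 309
  (12, 0) → P = 252
  (177/14, 29/4) → P = 2019/4
  (12, 8) → P = 516

x = 12, y = 8, maximum P = 516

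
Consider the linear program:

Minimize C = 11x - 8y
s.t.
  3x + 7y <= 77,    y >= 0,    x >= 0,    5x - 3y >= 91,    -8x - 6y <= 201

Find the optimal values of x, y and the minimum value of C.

Corner points and C = 11x - 8y:
  (77/3, 0) → C = 847/3
  (217/11, 28/11) → C = 2163/11
  (91/5, 0) → C = 1001/5

x = 217/11, y = 28/11, minimum C = 2163/11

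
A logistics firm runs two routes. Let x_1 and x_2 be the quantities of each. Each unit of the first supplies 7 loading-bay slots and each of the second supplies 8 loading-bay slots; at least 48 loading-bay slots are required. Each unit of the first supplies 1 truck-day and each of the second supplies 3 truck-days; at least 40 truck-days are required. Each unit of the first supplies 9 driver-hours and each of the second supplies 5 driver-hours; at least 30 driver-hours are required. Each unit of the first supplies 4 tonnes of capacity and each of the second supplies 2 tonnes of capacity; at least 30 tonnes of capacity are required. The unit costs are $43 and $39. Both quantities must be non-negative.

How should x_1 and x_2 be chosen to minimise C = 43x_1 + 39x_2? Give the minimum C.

Vertices and C = 43x_1 + 39x_2:
  (0, 15) → C = 585
  (40, 0) → C = 1720
  (1, 13) → C = 550
The feasible region is unbounded (it extends along (0, 1), (1, 0)), but C strictly increases along every unbounded feasible direction, so there is no improving ray and the minimum is attained at a vertex.

x_1 = 1, x_2 = 13, minimum C = 550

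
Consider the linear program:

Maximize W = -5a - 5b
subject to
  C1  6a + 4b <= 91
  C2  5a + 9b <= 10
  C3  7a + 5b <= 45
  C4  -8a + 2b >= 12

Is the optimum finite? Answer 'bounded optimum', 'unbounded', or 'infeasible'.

unbounded

From the feasible point (-44/41, 70/41), moving in the direction (-9, 5) keeps every constraint satisfied while W increases without bound.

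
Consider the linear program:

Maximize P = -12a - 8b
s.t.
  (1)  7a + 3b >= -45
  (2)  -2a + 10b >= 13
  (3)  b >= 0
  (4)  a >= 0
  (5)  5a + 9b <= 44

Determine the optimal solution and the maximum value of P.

a = 0, b = 13/10, maximum P = -52/5

The optimum lies where -2a + 10b = 13 and a = 0.
Solving simultaneously gives a = 0, b = 13/10.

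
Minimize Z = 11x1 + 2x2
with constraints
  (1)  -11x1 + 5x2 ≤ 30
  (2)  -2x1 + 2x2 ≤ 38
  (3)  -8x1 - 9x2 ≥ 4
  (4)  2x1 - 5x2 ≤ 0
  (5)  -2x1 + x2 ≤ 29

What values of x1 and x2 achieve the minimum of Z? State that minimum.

Vertices and Z = 11x1 + 2x2:
  (-290/139, 196/139) → Z = -2798/139
  (-10/3, -4/3) → Z = -118/3
  (-10/29, -4/29) → Z = -118/29

The binding constraints are -11x1 + 5x2 = 30 and 2x1 - 5x2 = 0.
Solving simultaneously gives x1 = -10/3, x2 = -4/3.

x1 = -10/3, x2 = -4/3, minimum Z = -118/3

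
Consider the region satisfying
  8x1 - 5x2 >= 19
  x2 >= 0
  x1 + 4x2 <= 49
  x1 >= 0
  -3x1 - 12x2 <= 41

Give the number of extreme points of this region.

3

Of the 9 pairwise boundary intersections, those satisfying every inequality are:
  (19/8, 0)
  (321/37, 373/37)
  (49, 0)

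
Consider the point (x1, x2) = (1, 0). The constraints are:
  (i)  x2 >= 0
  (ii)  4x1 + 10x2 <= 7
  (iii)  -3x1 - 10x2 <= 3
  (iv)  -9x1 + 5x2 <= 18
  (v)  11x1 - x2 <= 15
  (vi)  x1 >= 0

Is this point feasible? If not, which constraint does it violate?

(i): 0 ≥ 0 ✓
(ii): 4 ≤ 7 ✓
(iii): -3 ≤ 3 ✓
(iv): -9 ≤ 18 ✓
(v): 11 ≤ 15 ✓
(vi): 1 ≥ 0 ✓

feasible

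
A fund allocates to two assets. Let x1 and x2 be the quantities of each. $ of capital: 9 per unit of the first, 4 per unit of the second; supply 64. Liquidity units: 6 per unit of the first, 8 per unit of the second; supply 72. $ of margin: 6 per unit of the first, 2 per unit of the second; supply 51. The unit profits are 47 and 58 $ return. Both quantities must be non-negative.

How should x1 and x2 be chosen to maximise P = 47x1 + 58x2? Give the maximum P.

x1 = 14/3, x2 = 11/2, maximum P = 1615/3

Feasible corners and P = 47x1 + 58x2:
  (0, 0) → P = 0
  (0, 9) → P = 522
  (64/9, 0) → P = 3008/9
  (14/3, 11/2) → P = 1615/3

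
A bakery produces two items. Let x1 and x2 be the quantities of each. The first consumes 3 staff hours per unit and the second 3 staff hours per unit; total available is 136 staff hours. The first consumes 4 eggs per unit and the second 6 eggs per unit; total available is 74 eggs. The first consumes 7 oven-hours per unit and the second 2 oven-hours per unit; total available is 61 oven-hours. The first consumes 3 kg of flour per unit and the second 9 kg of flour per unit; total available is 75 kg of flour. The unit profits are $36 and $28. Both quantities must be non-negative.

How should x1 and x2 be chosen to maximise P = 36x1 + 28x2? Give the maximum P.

Feasible corners and P = 36x1 + 28x2:
  (0, 0) → P = 0
  (0, 25/3) → P = 700/3
  (61/7, 0) → P = 2196/7
  (7, 6) → P = 420

At the optimal vertex, 7x1 + 2x2 = 61 and 3x1 + 9x2 = 75.
Solving simultaneously gives x1 = 7, x2 = 6.

x1 = 7, x2 = 6, maximum P = 420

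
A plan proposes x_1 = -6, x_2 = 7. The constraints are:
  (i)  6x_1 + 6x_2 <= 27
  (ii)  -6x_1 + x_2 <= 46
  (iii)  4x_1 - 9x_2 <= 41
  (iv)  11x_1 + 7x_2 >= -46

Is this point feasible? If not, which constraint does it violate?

feasible

(i): 6 ≤ 27 ✓
(ii): 43 ≤ 46 ✓
(iii): -87 ≤ 41 ✓
(iv): -17 ≥ -46 ✓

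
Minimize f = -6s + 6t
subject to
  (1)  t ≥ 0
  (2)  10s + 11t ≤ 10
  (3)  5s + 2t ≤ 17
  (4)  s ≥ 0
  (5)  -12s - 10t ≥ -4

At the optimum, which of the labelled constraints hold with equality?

Vertices and f = -6s + 6t:
  (0, 0) → f = 0
  (1/3, 0) → f = -2
  (0, 2/5) → f = 12/5

The minimum is at (1/3, 0). Substituting into each constraint, equality holds for (1) and (5); the remaining constraints have slack.

(1) and (5)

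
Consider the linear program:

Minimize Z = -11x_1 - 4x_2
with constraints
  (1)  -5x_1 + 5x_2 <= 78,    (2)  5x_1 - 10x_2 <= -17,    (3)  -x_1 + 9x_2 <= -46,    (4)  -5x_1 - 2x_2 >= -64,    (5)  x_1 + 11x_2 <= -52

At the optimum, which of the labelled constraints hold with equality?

(2) and (3)

Corner points and Z = -11x_1 - 4x_2:
  (-139/5, -61/5) → Z = 1773/5
  (-233/10, -77/10) → Z = 2871/10
  (-613/35, -247/35) → Z = 7731/35

The minimum is at (-613/35, -247/35). Substituting into each constraint, equality holds for (2) and (3); the remaining constraints have slack.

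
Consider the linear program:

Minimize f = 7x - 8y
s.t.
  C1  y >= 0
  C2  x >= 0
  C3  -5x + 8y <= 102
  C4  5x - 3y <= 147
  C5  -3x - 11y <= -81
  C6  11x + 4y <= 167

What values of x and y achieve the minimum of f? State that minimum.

x = 0, y = 51/4, minimum f = -102

Corner points and f = 7x - 8y:
  (0, 51/4) → f = -102
  (0, 81/11) → f = -648/11
  (232/27, 1957/108) → f = -2290/27
  (1513/109, 390/109) → f = 7471/109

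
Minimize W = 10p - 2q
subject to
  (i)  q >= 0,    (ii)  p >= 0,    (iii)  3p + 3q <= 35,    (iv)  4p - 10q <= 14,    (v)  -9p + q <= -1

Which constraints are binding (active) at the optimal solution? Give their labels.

(iii) and (v)

Extreme points and W = 10p - 2q:
  (7/2, 0) → W = 35
  (1/9, 0) → W = 10/9
  (28/3, 7/3) → W = 266/3
  (19/15, 52/5) → W = -122/15

The minimum is at (19/15, 52/5). Substituting into each constraint, equality holds for (iii) and (v); the remaining constraints have slack.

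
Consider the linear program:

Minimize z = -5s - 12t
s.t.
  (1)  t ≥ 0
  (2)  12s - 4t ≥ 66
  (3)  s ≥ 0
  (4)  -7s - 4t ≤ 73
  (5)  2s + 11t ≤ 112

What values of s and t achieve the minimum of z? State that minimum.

s = 56, t = 0, minimum z = -280

Corner points and z = -5s - 12t:
  (11/2, 0) → z = -55/2
  (56, 0) → z = -280
  (587/70, 303/35) → z = -10207/70

The optimum lies where t = 0 and 2s + 11t = 112.
Solving simultaneously gives s = 56, t = 0.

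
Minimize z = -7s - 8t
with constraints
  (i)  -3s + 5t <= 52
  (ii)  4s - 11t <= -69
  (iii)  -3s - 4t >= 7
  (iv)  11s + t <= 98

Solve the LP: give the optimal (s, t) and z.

Extreme points and z = -7s - 8t:
  (-227/13, -1/13) → z = 1597/13
  (-9, 5) → z = 23
  (-353/49, 179/49) → z = 1039/49

s = -353/49, t = 179/49, minimum z = 1039/49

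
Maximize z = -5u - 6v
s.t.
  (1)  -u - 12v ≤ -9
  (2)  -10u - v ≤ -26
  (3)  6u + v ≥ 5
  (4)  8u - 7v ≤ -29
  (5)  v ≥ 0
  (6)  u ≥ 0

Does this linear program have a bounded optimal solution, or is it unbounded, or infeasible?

Vertices and z = -5u - 6v:
  (51/26, 83/13) → z = -1251/26
  (0, 26) → z = -156
The feasible region has finitely many vertices and no improving ray; the maximum is -1251/26 at (51/26, 83/13).

bounded optimum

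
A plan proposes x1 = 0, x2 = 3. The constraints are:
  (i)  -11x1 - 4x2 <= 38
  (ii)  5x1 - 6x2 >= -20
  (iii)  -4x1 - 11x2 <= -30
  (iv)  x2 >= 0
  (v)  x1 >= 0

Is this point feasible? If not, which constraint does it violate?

(i): -12 ≤ 38 ✓
(ii): -18 ≥ -20 ✓
(iii): -33 ≤ -30 ✓
(iv): 3 ≥ 0 ✓
(v): 0 ≥ 0 ✓

feasible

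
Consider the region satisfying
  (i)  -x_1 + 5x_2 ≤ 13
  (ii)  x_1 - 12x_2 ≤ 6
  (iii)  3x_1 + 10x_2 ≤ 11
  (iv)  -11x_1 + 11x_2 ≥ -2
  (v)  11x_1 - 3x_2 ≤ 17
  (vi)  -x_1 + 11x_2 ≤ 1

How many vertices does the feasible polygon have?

4

Intersecting each pair of boundary lines and keeping only the points that satisfy every inequality leaves:
  (-186/7, -19/7)
  (-23, -2)
  (-42/121, -64/121)
  (3/10, 13/110)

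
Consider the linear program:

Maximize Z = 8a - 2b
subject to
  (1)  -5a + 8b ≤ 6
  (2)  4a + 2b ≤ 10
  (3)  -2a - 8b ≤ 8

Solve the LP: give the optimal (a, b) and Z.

Extreme points and Z = 8a - 2b:
  (34/21, 37/21) → Z = 66/7
  (-2, -1/2) → Z = -15
  (24/7, -13/7) → Z = 218/7

a = 24/7, b = -13/7, maximum Z = 218/7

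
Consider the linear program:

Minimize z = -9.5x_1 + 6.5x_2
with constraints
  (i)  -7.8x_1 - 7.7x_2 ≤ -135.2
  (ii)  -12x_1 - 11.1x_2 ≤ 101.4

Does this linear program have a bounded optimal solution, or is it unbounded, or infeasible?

unbounded

From the feasible point (-38025/97, 40222/97), moving in the direction (7.7, -7.8) keeps every constraint satisfied while z decreases without bound.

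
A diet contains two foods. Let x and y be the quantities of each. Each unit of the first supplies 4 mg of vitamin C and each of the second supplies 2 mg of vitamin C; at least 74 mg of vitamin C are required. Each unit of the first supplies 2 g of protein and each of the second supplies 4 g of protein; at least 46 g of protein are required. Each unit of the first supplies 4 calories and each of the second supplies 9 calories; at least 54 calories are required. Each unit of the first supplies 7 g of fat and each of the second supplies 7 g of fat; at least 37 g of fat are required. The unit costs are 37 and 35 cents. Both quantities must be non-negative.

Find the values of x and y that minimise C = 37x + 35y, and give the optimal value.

Corner points and C = 37x + 35y:
  (0, 37) → C = 1295
  (23, 0) → C = 851
  (17, 3) → C = 734
The feasible region is unbounded (it extends along (0, 1), (1, 0)), but C strictly increases along every unbounded feasible direction, so there is no improving ray and the minimum is attained at a vertex.

The optimum lies where 4x + 2y = 74 and 2x + 4y = 46.
Solving simultaneously gives x = 17, y = 3.

x = 17, y = 3, minimum C = 734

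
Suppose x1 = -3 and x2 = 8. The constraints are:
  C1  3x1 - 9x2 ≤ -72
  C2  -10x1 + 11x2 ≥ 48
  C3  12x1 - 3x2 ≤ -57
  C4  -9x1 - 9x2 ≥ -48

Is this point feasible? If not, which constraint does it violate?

feasible

C1: -81 ≤ -72 ✓
C2: 118 ≥ 48 ✓
C3: -60 ≤ -57 ✓
C4: -45 ≥ -48 ✓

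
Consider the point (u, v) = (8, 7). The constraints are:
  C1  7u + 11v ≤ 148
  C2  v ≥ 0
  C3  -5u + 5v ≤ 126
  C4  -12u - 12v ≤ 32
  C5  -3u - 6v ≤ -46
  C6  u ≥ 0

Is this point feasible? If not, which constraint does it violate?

C1: 133 ≤ 148 ✓
C2: 7 ≥ 0 ✓
C3: -5 ≤ 126 ✓
C4: -180 ≤ 32 ✓
C5: -66 ≤ -46 ✓
C6: 8 ≥ 0 ✓

feasible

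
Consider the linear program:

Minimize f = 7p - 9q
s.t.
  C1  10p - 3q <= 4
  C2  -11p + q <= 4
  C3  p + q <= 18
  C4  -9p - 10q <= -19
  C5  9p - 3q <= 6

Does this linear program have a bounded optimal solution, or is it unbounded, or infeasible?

Corner points and f = 7p - 9q:
  (58/13, 176/13) → f = -1178/13
  (97/127, 154/127) → f = -707/127
  (7/6, 101/6) → f = -430/3
  (-3/17, 35/17) → f = -336/17
The feasible region has finitely many vertices and no improving ray; the minimum is -430/3 at (7/6, 101/6).

bounded optimum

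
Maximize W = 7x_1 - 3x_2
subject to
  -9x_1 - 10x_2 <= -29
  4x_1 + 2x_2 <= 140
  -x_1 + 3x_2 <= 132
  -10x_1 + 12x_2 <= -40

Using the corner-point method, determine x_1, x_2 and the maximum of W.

x_1 = 61, x_2 = -52, maximum W = 583

Feasible corners and W = 7x_1 - 3x_2:
  (61, -52) → W = 583
  (187/52, -35/104) → W = 2723/104
  (440/17, 310/17) → W = 2150/17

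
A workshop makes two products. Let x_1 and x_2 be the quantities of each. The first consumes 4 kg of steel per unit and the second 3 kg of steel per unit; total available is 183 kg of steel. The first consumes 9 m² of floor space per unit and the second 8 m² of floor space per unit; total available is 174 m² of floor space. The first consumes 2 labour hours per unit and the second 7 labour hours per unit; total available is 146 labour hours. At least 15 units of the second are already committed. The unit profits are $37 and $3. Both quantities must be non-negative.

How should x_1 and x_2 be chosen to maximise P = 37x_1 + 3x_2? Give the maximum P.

x_1 = 6, x_2 = 15, maximum P = 267

Corner points and P = 37x_1 + 3x_2:
  (0, 146/7) → P = 438/7
  (0, 15) → P = 45
  (50/47, 966/47) → P = 4748/47
  (6, 15) → P = 267

At the optimal vertex, 9x_1 + 8x_2 = 174 and x_2 = 15.
Solving simultaneously gives x_1 = 6, x_2 = 15.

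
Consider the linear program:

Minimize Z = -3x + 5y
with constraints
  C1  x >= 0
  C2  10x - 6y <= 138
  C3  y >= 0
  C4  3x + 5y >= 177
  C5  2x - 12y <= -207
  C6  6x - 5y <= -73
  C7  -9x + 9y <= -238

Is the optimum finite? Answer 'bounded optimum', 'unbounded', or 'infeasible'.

infeasible

The boundaries x = 0 and 3x + 5y = 177 meet at (0, 177/5), but that point violates -9x + 9y ≤ -238. Every candidate vertex is excluded by some other constraint, so the feasible region is empty.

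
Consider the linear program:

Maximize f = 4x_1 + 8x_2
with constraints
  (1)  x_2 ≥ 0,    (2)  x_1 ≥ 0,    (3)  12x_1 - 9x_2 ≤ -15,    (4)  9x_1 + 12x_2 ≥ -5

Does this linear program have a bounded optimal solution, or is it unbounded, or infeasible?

unbounded

From the feasible point (0, 5/3), moving in the direction (0, 1) keeps every constraint satisfied while f increases without bound.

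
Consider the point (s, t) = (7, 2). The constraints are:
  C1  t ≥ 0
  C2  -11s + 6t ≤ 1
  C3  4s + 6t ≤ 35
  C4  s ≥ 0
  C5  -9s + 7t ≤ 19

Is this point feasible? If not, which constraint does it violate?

not feasible — violates C3

Constraint C3: 4s + 6t = 40, which is not ≤ 35. All other constraints are satisfied.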